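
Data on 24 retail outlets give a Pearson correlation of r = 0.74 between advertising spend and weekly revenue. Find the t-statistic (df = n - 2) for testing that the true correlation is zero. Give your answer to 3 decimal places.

1 − r² = 1 − 0.5476 = 0.4524;  √(1−r²) = 0.672607
√(n−2) = √22 = 4.690416
t = r·√(n−2)/√(1−r²) = 0.74 · 4.690416 / 0.672607 = 5.160

5.160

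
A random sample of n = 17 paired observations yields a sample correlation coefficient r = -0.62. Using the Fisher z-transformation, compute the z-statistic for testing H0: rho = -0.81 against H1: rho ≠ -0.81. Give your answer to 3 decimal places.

1.504

z_r = atanh(-0.62) = -0.725005,  z_0 = atanh(-0.81) = -1.127029
SE = 1/√(n−3) = 1/√14 = 0.267261
z = (z_r − z_0)/SE = (-0.725005 − (-1.127029)) / 0.267261 = 0.402024 / 0.267261 = 1.504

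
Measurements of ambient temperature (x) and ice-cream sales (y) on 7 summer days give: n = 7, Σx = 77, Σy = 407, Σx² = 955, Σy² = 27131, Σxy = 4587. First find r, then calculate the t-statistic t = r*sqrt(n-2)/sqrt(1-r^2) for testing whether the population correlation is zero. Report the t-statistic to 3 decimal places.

S_xy = nΣxy − ΣxΣy = 7·4587 − 77·407 = 32109 − 31339 = 770
S_xx = nΣx² − (Σx)² = 7·955 − 77² = 6685 − 5929 = 756
S_yy = nΣy² − (Σy)² = 7·27131 − 407² = 189917 − 165649 = 24268
r = S_xy / √(S_xx·S_yy) = 770 / √(756·24268) = 770 / √18346608 = 770 / 4283.2941 = 0.1798
t = r·√(n−2)/√(1−r²) = 0.1798·√5 / √(1−0.032328) = 0.402045 / 0.983703 = 0.409

0.409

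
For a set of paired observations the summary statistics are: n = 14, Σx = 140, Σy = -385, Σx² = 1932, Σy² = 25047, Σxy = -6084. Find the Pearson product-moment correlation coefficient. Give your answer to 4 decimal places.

-0.8055

S_xy = nΣxy − ΣxΣy = 14·(-6084) − 140·(-385) = -85176 − (-53900) = -31276
S_xx = nΣx² − (Σx)² = 14·1932 − 140² = 27048 − 19600 = 7448
S_yy = nΣy² − (Σy)² = 14·25047 − (-385)² = 350658 − 148225 = 202433
r = S_xy / √(S_xx·S_yy) = -31276 / √(7448·202433) = -31276 / √1507720984 = -31276 / 38829.3830 = -0.8055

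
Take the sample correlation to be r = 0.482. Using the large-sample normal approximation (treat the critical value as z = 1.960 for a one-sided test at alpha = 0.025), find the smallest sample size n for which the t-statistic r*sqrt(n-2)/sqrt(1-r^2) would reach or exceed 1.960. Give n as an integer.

r√(n−2)/√(1−r²) ≥ 1.960  ⇔  n−2 ≥ (1.960)²·(1−r²)/r²
(1−r²)/r² = (1−0.232324)/0.232324 = 3.3043
n ≥ 2 + 3.8416·3.3043 = 2 + 12.6938 = 14.6938
⌈14.6938⌉ = 15

15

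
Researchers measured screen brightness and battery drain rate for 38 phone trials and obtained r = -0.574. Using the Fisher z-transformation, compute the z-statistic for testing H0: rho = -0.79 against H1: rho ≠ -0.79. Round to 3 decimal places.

2.473

Fisher z: atanh(-0.574) = -0.653468, atanh(-0.79) = -1.071432
z = (z_r − z_0)·√(n−3) = (-0.653468 − (-1.071432))·√35 = 0.417964 · 5.916080 = 2.473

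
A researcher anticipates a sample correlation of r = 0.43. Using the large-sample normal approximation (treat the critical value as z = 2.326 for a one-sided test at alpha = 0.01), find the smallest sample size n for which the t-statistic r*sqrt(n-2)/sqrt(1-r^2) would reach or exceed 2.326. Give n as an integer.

26

Need r·√(n−2)/√(1−r²) ≥ 2.326
√(n−2) ≥ 2.326·√(1−0.1849) / 0.43 = 2.326·0.902829 / 0.43 = 4.8837
n−2 ≥ 23.8505  ⇒  n ≥ 25.8505
Smallest integer n = 26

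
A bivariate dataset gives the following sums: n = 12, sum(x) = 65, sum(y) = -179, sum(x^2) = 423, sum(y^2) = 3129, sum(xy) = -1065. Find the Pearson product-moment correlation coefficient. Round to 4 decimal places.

-0.5289

S_xy = nΣxy − ΣxΣy = 12·(-1065) − 65·(-179) = -12780 − (-11635) = -1145
S_xx = nΣx² − (Σx)² = 12·423 − 65² = 5076 − 4225 = 851
S_yy = nΣy² − (Σy)² = 12·3129 − (-179)² = 37548 − 32041 = 5507
r = S_xy / √(S_xx·S_yy) = -1145 / √(851·5507) = -1145 / √4686457 = -1145 / 2164.8226 = -0.5289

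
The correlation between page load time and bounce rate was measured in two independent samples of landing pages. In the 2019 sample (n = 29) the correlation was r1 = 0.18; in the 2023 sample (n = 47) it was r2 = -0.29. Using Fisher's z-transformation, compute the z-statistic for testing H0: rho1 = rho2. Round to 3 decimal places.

1.943

Fisher z-transforms: z1 = atanh(0.18) = 0.181983, z2 = atanh(-0.29) = -0.298566; difference d = 0.480549
Var(d) = 1/26 + 1/44 = 0.0384615 + 0.0227273 = 0.0611888
z = d/√Var(d) = 0.480549 / √0.0611888 = 0.480549 / 0.247364 = 1.943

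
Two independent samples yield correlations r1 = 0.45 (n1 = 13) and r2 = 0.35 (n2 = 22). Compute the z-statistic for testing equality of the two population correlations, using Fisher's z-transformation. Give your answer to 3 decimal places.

z1 = atanh(0.45) = 0.484700,  z2 = atanh(0.35) = 0.365444
SE = √(1/(n1−3) + 1/(n2−3)) = √(1/10 + 1/19) = √(0.1000000 + 0.0526316) = √0.1526316 = 0.390681
z = (z1 − z2)/SE = (0.484700 − 0.365444) / 0.390681 = 0.119256 / 0.390681 = 0.305

0.305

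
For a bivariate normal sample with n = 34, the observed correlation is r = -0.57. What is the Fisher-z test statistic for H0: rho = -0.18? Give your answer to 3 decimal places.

-2.592

Fisher z: atanh(-0.57) = -0.647523, atanh(-0.18) = -0.181983
z = (z_r − z_0)·√(n−3) = (-0.647523 − (-0.181983))·√31 = -0.465540 · 5.567764 = -2.592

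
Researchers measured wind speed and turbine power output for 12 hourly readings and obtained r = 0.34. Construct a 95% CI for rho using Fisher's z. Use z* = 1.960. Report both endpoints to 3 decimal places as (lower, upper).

Fisher z: z_r = atanh(r) = ½·ln((1+0.34)/(1−0.34)) = 0.354093
SE(z) = 1/√(n−3) = 1/√9 = 0.333333
95% ⇒ z* = 1.960; margin = 1.960·0.333333 = 0.653333
CI on z-scale: (-0.299240, 1.007426)
Back-transform: tanh(-0.299240) = -0.290617, tanh(1.007426) = 0.764695

(-0.291, 0.765)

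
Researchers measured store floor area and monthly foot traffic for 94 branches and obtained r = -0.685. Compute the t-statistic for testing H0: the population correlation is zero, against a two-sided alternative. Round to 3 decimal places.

-9.018

t = r·√(n−2) / √(1−r²) with r = -0.685, n = 94
  = -0.685·√92 / √(1 − 0.469225)
  = -0.685·9.591663 / 0.728543
  = -6.570289 / 0.728543 = -9.018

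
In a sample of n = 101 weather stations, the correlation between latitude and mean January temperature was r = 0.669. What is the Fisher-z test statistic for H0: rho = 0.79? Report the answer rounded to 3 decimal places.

z_r = atanh(0.669) = 0.808931,  z_0 = atanh(0.79) = 1.071432
SE = 1/√(n−3) = 1/√98 = 0.101015
z = (z_r − z_0)/SE = (0.808931 − 1.071432) / 0.101015 = -0.262501 / 0.101015 = -2.599

-2.599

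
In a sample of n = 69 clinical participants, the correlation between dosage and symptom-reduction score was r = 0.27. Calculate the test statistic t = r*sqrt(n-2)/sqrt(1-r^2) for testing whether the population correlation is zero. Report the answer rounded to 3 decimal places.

1 − r² = 1 − 0.0729 = 0.9271;  √(1−r²) = 0.962860
√(n−2) = √67 = 8.185353
t = r·√(n−2)/√(1−r²) = 0.27 · 8.185353 / 0.962860 = 2.295

2.295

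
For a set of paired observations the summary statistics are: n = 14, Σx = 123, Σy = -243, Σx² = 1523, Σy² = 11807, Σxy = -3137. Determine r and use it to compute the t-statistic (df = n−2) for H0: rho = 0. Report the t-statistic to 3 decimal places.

Numerator: nΣxy − (Σx)(Σy) = 14·(-3137) − (123)(-243) = -14029
Denominator: √[(nΣx²−(Σx)²)(nΣy²−(Σy)²)]
  nΣx²−(Σx)² = 14·1523 − 15129 = 6193;  nΣy²−(Σy)² = 14·11807 − 59049 = 106249
  √(6193·106249) = √658000057 = 25651.5118
r = -14029 / 25651.5118 = -0.5469
t = r·√(n−2)/√(1−r²) = -0.5469·√12 / √(1−0.299100) = -1.894517 / 0.837198 = -2.263

-2.263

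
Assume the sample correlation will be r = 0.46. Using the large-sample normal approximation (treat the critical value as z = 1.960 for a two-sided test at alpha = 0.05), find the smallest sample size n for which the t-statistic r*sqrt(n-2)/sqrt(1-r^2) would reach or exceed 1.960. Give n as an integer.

r√(n−2)/√(1−r²) ≥ 1.960  ⇔  n−2 ≥ (1.960)²·(1−r²)/r²
(1−r²)/r² = (1−0.2116)/0.2116 = 3.7259
n ≥ 2 + 3.8416·3.7259 = 2 + 14.3134 = 16.3134
⌈16.3134⌉ = 17

17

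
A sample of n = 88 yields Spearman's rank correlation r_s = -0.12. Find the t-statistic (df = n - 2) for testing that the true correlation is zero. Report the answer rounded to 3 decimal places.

-1.121

1 − r_s² = 1 − 0.0144 = 0.9856;  √(1−r_s²) = 0.992774
√(n−2) = √86 = 9.273618
t = r_s·√(n−2)/√(1−r_s²) = -0.12 · 9.273618 / 0.992774 = -1.121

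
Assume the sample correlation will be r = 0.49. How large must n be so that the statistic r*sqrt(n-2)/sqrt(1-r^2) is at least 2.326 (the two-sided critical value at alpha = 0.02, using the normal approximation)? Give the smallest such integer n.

20

Need r·√(n−2)/√(1−r²) ≥ 2.326
√(n−2) ≥ 2.326·√(1−0.2401) / 0.49 = 2.326·0.871722 / 0.49 = 4.1380
n−2 ≥ 17.1230  ⇒  n ≥ 19.1230
Smallest integer n = 20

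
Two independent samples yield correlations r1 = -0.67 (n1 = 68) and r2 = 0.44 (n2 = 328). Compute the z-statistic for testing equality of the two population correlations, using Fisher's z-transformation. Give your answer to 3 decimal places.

Fisher z-transforms: z1 = atanh(-0.67) = -0.810743, z2 = atanh(0.44) = 0.472231; difference d = -1.282974
Var(d) = 1/65 + 1/325 = 0.0153846 + 0.0030769 = 0.0184615
z = d/√Var(d) = -1.282974 / √0.0184615 = -1.282974 / 0.135873 = -9.442

-9.442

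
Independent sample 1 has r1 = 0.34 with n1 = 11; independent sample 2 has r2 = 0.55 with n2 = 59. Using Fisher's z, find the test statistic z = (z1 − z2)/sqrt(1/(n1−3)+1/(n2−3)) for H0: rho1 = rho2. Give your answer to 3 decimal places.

Fisher z-transforms: z1 = atanh(0.34) = 0.354093, z2 = atanh(0.55) = 0.618381; difference d = -0.264288
Var(d) = 1/8 + 1/56 = 0.1250000 + 0.0178571 = 0.1428571
z = d/√Var(d) = -0.264288 / √0.1428571 = -0.264288 / 0.377964 = -0.699

-0.699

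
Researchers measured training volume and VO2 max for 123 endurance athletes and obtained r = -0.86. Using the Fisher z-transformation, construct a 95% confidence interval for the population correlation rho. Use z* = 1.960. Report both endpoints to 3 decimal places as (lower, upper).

Fisher z: z_r = atanh(r) = ½·ln((1+(-0.86))/(1−(-0.86))) = -1.293345
SE(z) = 1/√(n−3) = 1/√120 = 0.091287
95% ⇒ z* = 1.960; margin = 1.960·0.091287 = 0.178923
CI on z-scale: (-1.472268, -1.114422)
Back-transform: tanh(-1.472268) = -0.900009, tanh(-1.114422) = -0.805620

(-0.900, -0.806)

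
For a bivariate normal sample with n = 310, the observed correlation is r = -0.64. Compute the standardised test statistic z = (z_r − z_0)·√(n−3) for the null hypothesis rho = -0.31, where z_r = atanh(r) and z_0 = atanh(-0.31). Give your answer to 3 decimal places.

-7.668

z_r = atanh(-0.64) = -0.758174,  z_0 = atanh(-0.31) = -0.320545
SE = 1/√(n−3) = 1/√307 = 0.057073
z = (z_r − z_0)/SE = (-0.758174 − (-0.320545)) / 0.057073 = -0.437629 / 0.057073 = -7.668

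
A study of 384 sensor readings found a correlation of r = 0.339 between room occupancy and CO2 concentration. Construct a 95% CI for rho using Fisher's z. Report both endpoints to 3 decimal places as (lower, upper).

(0.247, 0.425)

Fisher z: z_r = atanh(r) = ½·ln((1+0.339)/(1−0.339)) = 0.352962
SE(z) = 1/√(n−3) = 1/√381 = 0.051232
95% ⇒ z* = 1.960; margin = 1.960·0.051232 = 0.100415
CI on z-scale: (0.252547, 0.453377)
Back-transform: tanh(0.252547) = 0.247311, tanh(0.453377) = 0.424671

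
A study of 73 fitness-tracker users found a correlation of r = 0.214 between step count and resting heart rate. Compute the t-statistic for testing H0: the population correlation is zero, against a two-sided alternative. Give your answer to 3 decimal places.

t = r·√(n−2) / √(1−r²) with r = 0.214, n = 73
  = 0.214·√71 / √(1 − 0.045796)
  = 0.214·8.426150 / 0.976834
  = 1.803196 / 0.976834 = 1.846

1.846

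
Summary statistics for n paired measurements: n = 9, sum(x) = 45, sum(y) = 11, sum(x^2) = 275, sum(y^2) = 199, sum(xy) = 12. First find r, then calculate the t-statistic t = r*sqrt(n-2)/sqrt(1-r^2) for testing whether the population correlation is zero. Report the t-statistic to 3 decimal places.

-1.320

S_xy = nΣxy − ΣxΣy = 9·12 − 45·11 = 108 − 495 = -387
S_xx = nΣx² − (Σx)² = 9·275 − 45² = 2475 − 2025 = 450
S_yy = nΣy² − (Σy)² = 9·199 − 11² = 1791 − 121 = 1670
r = S_xy / √(S_xx·S_yy) = -387 / √(450·1670) = -387 / √751500 = -387 / 866.8910 = -0.4464
t = r·√(n−2)/√(1−r²) = -0.4464·√7 / √(1−0.199273) = -1.181063 / 0.894834 = -1.320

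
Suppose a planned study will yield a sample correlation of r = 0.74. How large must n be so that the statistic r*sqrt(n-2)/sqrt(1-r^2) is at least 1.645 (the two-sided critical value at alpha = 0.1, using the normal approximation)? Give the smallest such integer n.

r√(n−2)/√(1−r²) ≥ 1.645  ⇔  n−2 ≥ (1.645)²·(1−r²)/r²
(1−r²)/r² = (1−0.5476)/0.5476 = 0.8262
n ≥ 2 + 2.706025·0.8262 = 2 + 2.2357 = 4.2357
⌈4.2357⌉ = 5

5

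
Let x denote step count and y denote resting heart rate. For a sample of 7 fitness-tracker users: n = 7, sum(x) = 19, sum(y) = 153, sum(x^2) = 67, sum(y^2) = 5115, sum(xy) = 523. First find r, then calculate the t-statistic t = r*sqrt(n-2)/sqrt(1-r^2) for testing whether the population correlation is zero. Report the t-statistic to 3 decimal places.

1.921

S_xy = nΣxy − ΣxΣy = 7·523 − 19·153 = 3661 − 2907 = 754
S_xx = nΣx² − (Σx)² = 7·67 − 19² = 469 − 361 = 108
S_yy = nΣy² − (Σy)² = 7·5115 − 153² = 35805 − 23409 = 12396
r = S_xy / √(S_xx·S_yy) = 754 / √(108·12396) = 754 / √1338768 = 754 / 1157.0514 = 0.6517
t = r·√(n−2)/√(1−r²) = 0.6517·√5 / √(1−0.424713) = 1.457246 / 0.758477 = 1.921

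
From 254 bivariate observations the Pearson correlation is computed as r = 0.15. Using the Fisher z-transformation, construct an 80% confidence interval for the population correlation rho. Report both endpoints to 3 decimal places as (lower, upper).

Fisher z: z_r = atanh(r) = ½·ln((1+0.15)/(1−0.15)) = 0.151140
SE(z) = 1/√(n−3) = 1/√251 = 0.063119
80% ⇒ z* = 1.282; margin = 1.282·0.063119 = 0.080919
CI on z-scale: (0.070221, 0.232059)
Back-transform: tanh(0.070221) = 0.070106, tanh(0.232059) = 0.227981

(0.070, 0.228)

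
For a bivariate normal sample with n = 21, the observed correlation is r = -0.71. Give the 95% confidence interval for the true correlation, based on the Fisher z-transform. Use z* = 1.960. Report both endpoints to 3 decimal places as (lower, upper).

z_r = atanh(-0.71) = -0.887184;  SE = 1/√(n−3) = 1/√18 = 0.235702
z-limits: -0.887184 ± 1.960·0.235702 = -0.887184 ± 0.461976 = [-1.349160, -0.425208]
ρ-limits: (tanh -1.349160, tanh -0.425208) = (-0.874, -0.401)

(-0.874, -0.401)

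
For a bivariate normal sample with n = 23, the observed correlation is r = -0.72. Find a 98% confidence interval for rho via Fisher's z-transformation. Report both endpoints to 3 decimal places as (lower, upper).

(-0.891, -0.369)

Fisher z: z_r = atanh(r) = ½·ln((1+(-0.72))/(1−(-0.72))) = -0.907645
SE(z) = 1/√(n−3) = 1/√20 = 0.223607
98% ⇒ z* = 2.326; margin = 2.326·0.223607 = 0.520110
CI on z-scale: (-1.427755, -0.387535)
Back-transform: tanh(-1.427755) = -0.891206, tanh(-0.387535) = -0.369233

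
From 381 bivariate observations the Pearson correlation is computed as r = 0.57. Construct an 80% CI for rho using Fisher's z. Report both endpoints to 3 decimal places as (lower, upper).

(0.524, 0.613)

z_r = atanh(0.57) = 0.647523;  SE = 1/√(n−3) = 1/√378 = 0.051434
z-limits: 0.647523 ± 1.282·0.051434 = 0.647523 ± 0.065938 = [0.581585, 0.713461]
ρ-limits: (tanh 0.581585, tanh 0.713461) = (0.524, 0.613)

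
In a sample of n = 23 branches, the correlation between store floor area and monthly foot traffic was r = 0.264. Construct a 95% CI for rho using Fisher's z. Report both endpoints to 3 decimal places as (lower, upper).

Fisher z: z_r = atanh(r) = ½·ln((1+0.264)/(1−0.264)) = 0.270403
SE(z) = 1/√(n−3) = 1/√20 = 0.223607
95% ⇒ z* = 1.960; margin = 1.960·0.223607 = 0.438270
CI on z-scale: (-0.167867, 0.708673)
Back-transform: tanh(-0.167867) = -0.166308, tanh(0.708673) = 0.609844

(-0.166, 0.610)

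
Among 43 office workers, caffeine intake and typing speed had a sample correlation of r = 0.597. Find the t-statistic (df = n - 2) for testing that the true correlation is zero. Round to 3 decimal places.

1 − r² = 1 − 0.356409 = 0.643591;  √(1−r²) = 0.802241
√(n−2) = √41 = 6.403124
t = r·√(n−2)/√(1−r²) = 0.597 · 6.403124 / 0.802241 = 4.765

4.765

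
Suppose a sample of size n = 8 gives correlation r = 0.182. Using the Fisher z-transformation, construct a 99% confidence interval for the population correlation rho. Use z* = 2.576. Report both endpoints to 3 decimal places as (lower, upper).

(-0.748, 0.871)

z_r = atanh(0.182) = 0.184050;  SE = 1/√(n−3) = 1/√5 = 0.447214
z-limits: 0.184050 ± 2.576·0.447214 = 0.184050 ± 1.152023 = [-0.967973, 1.336073]
ρ-limits: (tanh -0.967973, tanh 1.336073) = (-0.748, 0.871)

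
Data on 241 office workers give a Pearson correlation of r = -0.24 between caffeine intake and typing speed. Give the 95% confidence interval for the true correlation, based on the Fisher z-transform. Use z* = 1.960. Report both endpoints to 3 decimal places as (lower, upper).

Fisher z: z_r = atanh(r) = ½·ln((1+(-0.24))/(1−(-0.24))) = -0.244774
SE(z) = 1/√(n−3) = 1/√238 = 0.064820
95% ⇒ z* = 1.960; margin = 1.960·0.064820 = 0.127047
CI on z-scale: (-0.371821, -0.117727)
Back-transform: tanh(-0.371821) = -0.355583, tanh(-0.117727) = -0.117186

(-0.356, -0.117)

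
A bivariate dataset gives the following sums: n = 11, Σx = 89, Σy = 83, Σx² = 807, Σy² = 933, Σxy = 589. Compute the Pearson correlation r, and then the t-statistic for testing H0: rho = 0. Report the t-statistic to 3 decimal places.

S_xy = nΣxy − ΣxΣy = 11·589 − 89·83 = 6479 − 7387 = -908
S_xx = nΣx² − (Σx)² = 11·807 − 89² = 8877 − 7921 = 956
S_yy = nΣy² − (Σy)² = 11·933 − 83² = 10263 − 6889 = 3374
r = S_xy / √(S_xx·S_yy) = -908 / √(956·3374) = -908 / √3225544 = -908 / 1795.9800 = -0.5056
t = r·√(n−2)/√(1−r²) = -0.5056·√9 / √(1−0.255631) = -1.516800 / 0.862768 = -1.758

-1.758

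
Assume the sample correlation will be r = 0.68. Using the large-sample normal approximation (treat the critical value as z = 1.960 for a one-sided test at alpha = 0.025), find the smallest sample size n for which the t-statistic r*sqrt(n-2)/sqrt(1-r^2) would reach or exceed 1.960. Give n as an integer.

7

r√(n−2)/√(1−r²) ≥ 1.960  ⇔  n−2 ≥ (1.960)²·(1−r²)/r²
(1−r²)/r² = (1−0.4624)/0.4624 = 1.1626
n ≥ 2 + 3.8416·1.1626 = 2 + 4.4662 = 6.4662
⌈6.4662⌉ = 7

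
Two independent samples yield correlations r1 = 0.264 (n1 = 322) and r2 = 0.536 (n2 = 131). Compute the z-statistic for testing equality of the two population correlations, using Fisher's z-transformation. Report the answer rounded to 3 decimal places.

-3.136

z1 = atanh(0.264) = 0.270403,  z2 = atanh(0.536) = 0.598526
SE = √(1/(n1−3) + 1/(n2−3)) = √(1/319 + 1/128) = √(0.0031348 + 0.0078125) = √0.0109473 = 0.104629
z = (z1 − z2)/SE = (0.270403 − 0.598526) / 0.104629 = -0.328123 / 0.104629 = -3.136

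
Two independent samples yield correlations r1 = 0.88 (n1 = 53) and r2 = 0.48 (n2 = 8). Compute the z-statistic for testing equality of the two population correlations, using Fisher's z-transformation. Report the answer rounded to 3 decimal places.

1.818

z1 = atanh(0.88) = 1.375768,  z2 = atanh(0.48) = 0.522984
SE = √(1/(n1−3) + 1/(n2−3)) = √(1/50 + 1/5) = √(0.0200000 + 0.2000000) = √0.2200000 = 0.469042
z = (z1 − z2)/SE = (1.375768 − 0.522984) / 0.469042 = 0.852784 / 0.469042 = 1.818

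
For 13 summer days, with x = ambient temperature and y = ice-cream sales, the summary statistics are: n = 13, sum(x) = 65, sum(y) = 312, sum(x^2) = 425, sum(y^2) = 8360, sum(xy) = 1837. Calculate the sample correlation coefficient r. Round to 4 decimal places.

0.9380

Numerator: nΣxy − (Σx)(Σy) = 13·1837 − (65)(312) = 3601
Denominator: √[(nΣx²−(Σx)²)(nΣy²−(Σy)²)]
  nΣx²−(Σx)² = 13·425 − 4225 = 1300;  nΣy²−(Σy)² = 13·8360 − 97344 = 11336
  √(1300·11336) = √14736800 = 3838.8540
r = 3601 / 3838.8540 = 0.9380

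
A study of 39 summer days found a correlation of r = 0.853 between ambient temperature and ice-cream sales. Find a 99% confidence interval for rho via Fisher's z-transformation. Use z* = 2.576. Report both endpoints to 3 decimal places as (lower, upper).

z_r = atanh(0.853) = 1.267064;  SE = 1/√(n−3) = 1/√36 = 0.166667
z-limits: 1.267064 ± 2.576·0.166667 = 1.267064 ± 0.429334 = [0.837730, 1.696398]
ρ-limits: (tanh 0.837730, tanh 1.696398) = (0.685, 0.935)

(0.685, 0.935)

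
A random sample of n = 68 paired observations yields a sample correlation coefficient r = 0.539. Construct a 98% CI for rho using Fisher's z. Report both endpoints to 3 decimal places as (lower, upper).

z_r = atanh(0.539) = 0.602745;  SE = 1/√(n−3) = 1/√65 = 0.124035
z-limits: 0.602745 ± 2.326·0.124035 = 0.602745 ± 0.288505 = [0.314240, 0.891250]
ρ-limits: (tanh 0.314240, tanh 0.891250) = (0.304, 0.712)

(0.304, 0.712)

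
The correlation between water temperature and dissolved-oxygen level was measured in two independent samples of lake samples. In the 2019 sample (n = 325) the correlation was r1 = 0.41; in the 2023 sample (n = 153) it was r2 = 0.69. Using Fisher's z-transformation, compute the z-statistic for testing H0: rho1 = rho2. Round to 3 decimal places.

-4.171

z1 = atanh(0.41) = 0.435611,  z2 = atanh(0.69) = 0.847956
SE = √(1/(n1−3) + 1/(n2−3)) = √(1/322 + 1/150) = √(0.0031056 + 0.0066667) = √0.0097723 = 0.098855
z = (z1 − z2)/SE = (0.435611 − 0.847956) / 0.098855 = -0.412345 / 0.098855 = -4.171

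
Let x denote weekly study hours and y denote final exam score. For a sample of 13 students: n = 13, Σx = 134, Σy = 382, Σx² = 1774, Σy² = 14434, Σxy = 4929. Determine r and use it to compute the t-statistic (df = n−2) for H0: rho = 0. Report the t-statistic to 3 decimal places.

6.243

Numerator: nΣxy − (Σx)(Σy) = 13·4929 − (134)(382) = 12889
Denominator: √[(nΣx²−(Σx)²)(nΣy²−(Σy)²)]
  nΣx²−(Σx)² = 13·1774 − 17956 = 5106;  nΣy²−(Σy)² = 13·14434 − 145924 = 41718
  √(5106·41718) = √213012108 = 14594.9343
r = 12889 / 14594.9343 = 0.8831
t = r·√(n−2)/√(1−r²) = 0.8831·√11 / √(1−0.779866) = 2.928911 / 0.469184 = 6.243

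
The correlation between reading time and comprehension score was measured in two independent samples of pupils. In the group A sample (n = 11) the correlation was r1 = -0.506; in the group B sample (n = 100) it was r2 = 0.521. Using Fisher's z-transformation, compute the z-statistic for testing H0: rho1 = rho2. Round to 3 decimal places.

-3.086

z1 = atanh(-0.506) = -0.557338,  z2 = atanh(0.521) = 0.577711
SE = √(1/(n1−3) + 1/(n2−3)) = √(1/8 + 1/97) = √(0.1250000 + 0.0103093) = √0.1353093 = 0.367844
z = (z1 − z2)/SE = (-0.557338 − 0.577711) / 0.367844 = -1.135049 / 0.367844 = -3.086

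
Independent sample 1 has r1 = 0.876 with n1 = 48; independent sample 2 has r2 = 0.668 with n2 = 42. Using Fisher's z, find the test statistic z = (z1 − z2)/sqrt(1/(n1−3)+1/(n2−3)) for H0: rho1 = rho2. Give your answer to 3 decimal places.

2.519

Fisher z-transforms: z1 = atanh(0.876) = 1.358308, z2 = atanh(0.668) = 0.807123; difference d = 0.551185
Var(d) = 1/45 + 1/39 = 0.0222222 + 0.0256410 = 0.0478632
z = d/√Var(d) = 0.551185 / √0.0478632 = 0.551185 / 0.218777 = 2.519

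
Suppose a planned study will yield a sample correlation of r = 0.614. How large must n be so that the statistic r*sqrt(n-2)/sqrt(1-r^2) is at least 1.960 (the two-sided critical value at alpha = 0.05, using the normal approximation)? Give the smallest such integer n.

9

Need r·√(n−2)/√(1−r²) ≥ 1.960
√(n−2) ≥ 1.960·√(1−0.376996) / 0.614 = 1.960·0.789306 / 0.614 = 2.5196
n−2 ≥ 6.3484  ⇒  n ≥ 8.3484
Smallest integer n = 9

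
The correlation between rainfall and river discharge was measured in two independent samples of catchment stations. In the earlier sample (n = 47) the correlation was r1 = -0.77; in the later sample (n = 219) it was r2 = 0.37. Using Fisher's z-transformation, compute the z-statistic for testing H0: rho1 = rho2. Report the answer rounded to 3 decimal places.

-8.517

z1 = atanh(-0.77) = -1.020328,  z2 = atanh(0.37) = 0.388423
SE = √(1/(n1−3) + 1/(n2−3)) = √(1/44 + 1/216) = √(0.0227273 + 0.0046296) = √0.0273569 = 0.165399
z = (z1 − z2)/SE = (-1.020328 − 0.388423) / 0.165399 = -1.408751 / 0.165399 = -8.517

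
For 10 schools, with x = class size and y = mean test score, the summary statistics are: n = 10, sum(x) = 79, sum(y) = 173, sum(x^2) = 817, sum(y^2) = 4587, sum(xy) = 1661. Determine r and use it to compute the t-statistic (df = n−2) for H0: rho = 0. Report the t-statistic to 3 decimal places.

Numerator: nΣxy − (Σx)(Σy) = 10·1661 − (79)(173) = 2943
Denominator: √[(nΣx²−(Σx)²)(nΣy²−(Σy)²)]
  nΣx²−(Σx)² = 10·817 − 6241 = 1929;  nΣy²−(Σy)² = 10·4587 − 29929 = 15941
  √(1929·15941) = √30750189 = 5545.2853
r = 2943 / 5545.2853 = 0.5307
t = r·√(n−2)/√(1−r²) = 0.5307·√8 / √(1−0.281642) = 1.501046 / 0.847560 = 1.771

1.771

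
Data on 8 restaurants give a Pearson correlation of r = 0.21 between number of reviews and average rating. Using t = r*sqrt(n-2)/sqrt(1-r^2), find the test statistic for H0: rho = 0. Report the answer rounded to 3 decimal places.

0.526

1 − r² = 1 − 0.0441 = 0.9559;  √(1−r²) = 0.977701
√(n−2) = √6 = 2.449490
t = r·√(n−2)/√(1−r²) = 0.21 · 2.449490 / 0.977701 = 0.526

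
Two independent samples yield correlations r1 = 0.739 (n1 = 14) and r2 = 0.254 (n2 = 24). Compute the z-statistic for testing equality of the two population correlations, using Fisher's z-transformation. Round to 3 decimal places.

1.850

z1 = atanh(0.739) = 0.948273,  z2 = atanh(0.254) = 0.259684
SE = √(1/(n1−3) + 1/(n2−3)) = √(1/11 + 1/21) = √(0.0909091 + 0.0476190) = √0.1385281 = 0.372194
z = (z1 − z2)/SE = (0.948273 − 0.259684) / 0.372194 = 0.688589 / 0.372194 = 1.850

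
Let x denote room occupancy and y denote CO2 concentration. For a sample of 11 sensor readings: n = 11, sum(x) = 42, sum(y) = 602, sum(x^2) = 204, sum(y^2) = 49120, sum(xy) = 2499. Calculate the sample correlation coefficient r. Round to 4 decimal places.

0.2386

S_xy = nΣxy − ΣxΣy = 11·2499 − 42·602 = 27489 − 25284 = 2205
S_xx = nΣx² − (Σx)² = 11·204 − 42² = 2244 − 1764 = 480
S_yy = nΣy² − (Σy)² = 11·49120 − 602² = 540320 − 362404 = 177916
r = S_xy / √(S_xx·S_yy) = 2205 / √(480·177916) = 2205 / √85399680 = 2205 / 9241.1947 = 0.2386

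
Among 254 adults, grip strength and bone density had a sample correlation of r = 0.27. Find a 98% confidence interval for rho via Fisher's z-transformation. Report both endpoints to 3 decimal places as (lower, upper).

Fisher z: z_r = atanh(r) = ½·ln((1+0.27)/(1−0.27)) = 0.276864
SE(z) = 1/√(n−3) = 1/√251 = 0.063119
98% ⇒ z* = 2.326; margin = 2.326·0.063119 = 0.146815
CI on z-scale: (0.130049, 0.423679)
Back-transform: tanh(0.130049) = 0.129321, tanh(0.423679) = 0.400025

(0.129, 0.400)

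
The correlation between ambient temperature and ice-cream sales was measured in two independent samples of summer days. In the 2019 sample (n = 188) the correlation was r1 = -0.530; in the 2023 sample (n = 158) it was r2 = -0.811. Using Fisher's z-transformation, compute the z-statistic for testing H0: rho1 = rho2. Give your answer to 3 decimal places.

4.957

Fisher z-transforms: z1 = atanh(-0.530) = -0.590145, z2 = atanh(-0.811) = -1.129944; difference d = 0.539799
Var(d) = 1/185 + 1/155 = 0.0054054 + 0.0064516 = 0.0118570
z = d/√Var(d) = 0.539799 / √0.0118570 = 0.539799 / 0.108890 = 4.957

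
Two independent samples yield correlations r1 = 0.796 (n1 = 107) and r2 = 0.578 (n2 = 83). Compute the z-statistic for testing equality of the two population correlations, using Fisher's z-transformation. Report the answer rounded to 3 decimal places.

z1 = atanh(0.796) = 1.087599,  z2 = atanh(0.578) = 0.659454
SE = √(1/(n1−3) + 1/(n2−3)) = √(1/104 + 1/80) = √(0.0096154 + 0.0125000) = √0.0221154 = 0.148712
z = (z1 − z2)/SE = (1.087599 − 0.659454) / 0.148712 = 0.428145 / 0.148712 = 2.879

2.879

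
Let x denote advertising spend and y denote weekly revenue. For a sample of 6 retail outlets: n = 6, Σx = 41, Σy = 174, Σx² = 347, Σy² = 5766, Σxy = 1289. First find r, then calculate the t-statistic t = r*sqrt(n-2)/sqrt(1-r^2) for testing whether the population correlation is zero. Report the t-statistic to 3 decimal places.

1.024

S_xy = nΣxy − ΣxΣy = 6·1289 − 41·174 = 7734 − 7134 = 600
S_xx = nΣx² − (Σx)² = 6·347 − 41² = 2082 − 1681 = 401
S_yy = nΣy² − (Σy)² = 6·5766 − 174² = 34596 − 30276 = 4320
r = S_xy / √(S_xx·S_yy) = 600 / √(401·4320) = 600 / √1732320 = 600 / 1316.1763 = 0.4559
t = r·√(n−2)/√(1−r²) = 0.4559·√4 / √(1−0.207845) = 0.911800 / 0.890031 = 1.024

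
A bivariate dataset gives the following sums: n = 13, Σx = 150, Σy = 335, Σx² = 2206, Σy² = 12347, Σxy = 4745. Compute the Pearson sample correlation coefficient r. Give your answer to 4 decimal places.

0.6621

S_xy = nΣxy − ΣxΣy = 13·4745 − 150·335 = 61685 − 50250 = 11435
S_xx = nΣx² − (Σx)² = 13·2206 − 150² = 28678 − 22500 = 6178
S_yy = nΣy² − (Σy)² = 13·12347 − 335² = 160511 − 112225 = 48286
r = S_xy / √(S_xx·S_yy) = 11435 / √(6178·48286) = 11435 / √298310908 = 11435 / 17271.6794 = 0.6621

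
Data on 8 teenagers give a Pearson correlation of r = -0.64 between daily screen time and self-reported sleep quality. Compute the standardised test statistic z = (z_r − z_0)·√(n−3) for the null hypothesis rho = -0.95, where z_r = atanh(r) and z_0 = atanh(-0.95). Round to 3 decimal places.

2.401

Fisher z: atanh(-0.64) = -0.758174, atanh(-0.95) = -1.831781
z = (z_r − z_0)·√(n−3) = (-0.758174 − (-1.831781))·√5 = 1.073607 · 2.236068 = 2.401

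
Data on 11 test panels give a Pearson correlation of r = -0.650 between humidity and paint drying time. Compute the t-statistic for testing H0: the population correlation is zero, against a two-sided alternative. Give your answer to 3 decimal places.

t = r·√(n−2) / √(1−r²) with r = -0.650, n = 11
  = -0.650·√9 / √(1 − 0.422500)
  = -0.650·3.000000 / 0.759934
  = -1.950000 / 0.759934 = -2.566

-2.566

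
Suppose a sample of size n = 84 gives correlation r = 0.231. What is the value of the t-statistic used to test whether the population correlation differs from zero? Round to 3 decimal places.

1 − r² = 1 − 0.053361 = 0.946639;  √(1−r²) = 0.972954
√(n−2) = √82 = 9.055385
t = r·√(n−2)/√(1−r²) = 0.231 · 9.055385 / 0.972954 = 2.150

2.150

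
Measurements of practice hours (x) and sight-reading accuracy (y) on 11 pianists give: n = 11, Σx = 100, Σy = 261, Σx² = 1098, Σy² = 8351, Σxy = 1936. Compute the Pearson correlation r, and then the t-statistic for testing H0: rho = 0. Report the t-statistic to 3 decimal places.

S_xy = nΣxy − ΣxΣy = 11·1936 − 100·261 = 21296 − 26100 = -4804
S_xx = nΣx² − (Σx)² = 11·1098 − 100² = 12078 − 10000 = 2078
S_yy = nΣy² − (Σy)² = 11·8351 − 261² = 91861 − 68121 = 23740
r = S_xy / √(S_xx·S_yy) = -4804 / √(2078·23740) = -4804 / √49331720 = -4804 / 7023.6543 = -0.6840
t = r·√(n−2)/√(1−r²) = -0.6840·√9 / √(1−0.467856) = -2.052000 / 0.729482 = -2.813

-2.813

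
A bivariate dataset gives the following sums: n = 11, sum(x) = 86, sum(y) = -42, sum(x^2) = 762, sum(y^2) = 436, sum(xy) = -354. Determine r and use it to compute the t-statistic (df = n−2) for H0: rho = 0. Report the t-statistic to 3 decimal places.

S_xy = nΣxy − ΣxΣy = 11·(-354) − 86·(-42) = -3894 − (-3612) = -282
S_xx = nΣx² − (Σx)² = 11·762 − 86² = 8382 − 7396 = 986
S_yy = nΣy² − (Σy)² = 11·436 − (-42)² = 4796 − 1764 = 3032
r = S_xy / √(S_xx·S_yy) = -282 / √(986·3032) = -282 / √2989552 = -282 / 1729.0321 = -0.1631
t = r·√(n−2)/√(1−r²) = -0.1631·√9 / √(1−0.026602) = -0.489300 / 0.986609 = -0.496

-0.496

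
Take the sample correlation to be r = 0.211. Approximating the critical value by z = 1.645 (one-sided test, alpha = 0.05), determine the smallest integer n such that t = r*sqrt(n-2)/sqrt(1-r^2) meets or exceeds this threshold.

61

r√(n−2)/√(1−r²) ≥ 1.645  ⇔  n−2 ≥ (1.645)²·(1−r²)/r²
(1−r²)/r² = (1−0.044521)/0.044521 = 21.4613
n ≥ 2 + 2.706025·21.4613 = 2 + 58.0748 = 60.0748
⌈60.0748⌉ = 61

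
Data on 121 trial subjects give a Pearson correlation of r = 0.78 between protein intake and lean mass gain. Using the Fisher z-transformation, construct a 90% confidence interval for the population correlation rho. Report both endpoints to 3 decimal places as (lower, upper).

Fisher z: z_r = atanh(r) = ½·ln((1+0.78)/(1−0.78)) = 1.045371
SE(z) = 1/√(n−3) = 1/√118 = 0.092057
90% ⇒ z* = 1.645; margin = 1.645·0.092057 = 0.151434
CI on z-scale: (0.893937, 1.196805)
Back-transform: tanh(0.893937) = 0.713333, tanh(1.196805) = 0.832677

(0.713, 0.833)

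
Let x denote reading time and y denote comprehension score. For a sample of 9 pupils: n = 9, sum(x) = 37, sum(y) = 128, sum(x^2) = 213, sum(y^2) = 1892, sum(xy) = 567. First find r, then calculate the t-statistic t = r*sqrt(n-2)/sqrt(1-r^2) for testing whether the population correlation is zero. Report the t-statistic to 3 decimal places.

Numerator: nΣxy − (Σx)(Σy) = 9·567 − (37)(128) = 367
Denominator: √[(nΣx²−(Σx)²)(nΣy²−(Σy)²)]
  nΣx²−(Σx)² = 9·213 − 1369 = 548;  nΣy²−(Σy)² = 9·1892 − 16384 = 644
  √(548·644) = √352912 = 594.0640
r = 367 / 594.0640 = 0.6178
t = r·√(n−2)/√(1−r²) = 0.6178·√7 / √(1−0.381677) = 1.634545 / 0.786335 = 2.079

2.079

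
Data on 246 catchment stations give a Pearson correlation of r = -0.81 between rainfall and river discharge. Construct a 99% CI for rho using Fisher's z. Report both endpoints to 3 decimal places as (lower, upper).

(-0.860, -0.745)

Fisher z: z_r = atanh(r) = ½·ln((1+(-0.81))/(1−(-0.81))) = -1.127029
SE(z) = 1/√(n−3) = 1/√243 = 0.064150
99% ⇒ z* = 2.576; margin = 2.576·0.064150 = 0.165250
CI on z-scale: (-1.292279, -0.961779)
Back-transform: tanh(-1.292279) = -0.859722, tanh(-0.961779) = -0.745069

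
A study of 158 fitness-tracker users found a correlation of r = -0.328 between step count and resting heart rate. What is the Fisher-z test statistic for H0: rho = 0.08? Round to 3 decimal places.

-5.238

Fisher z: atanh(-0.328) = -0.340585, atanh(0.08) = 0.080171
z = (z_r − z_0)·√(n−3) = (-0.340585 − 0.080171)·√155 = -0.420756 · 12.449900 = -5.238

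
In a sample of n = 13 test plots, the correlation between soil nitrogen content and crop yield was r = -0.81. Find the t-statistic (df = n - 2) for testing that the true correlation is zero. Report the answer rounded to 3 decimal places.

t = r·√(n−2) / √(1−r²) with r = -0.81, n = 13
  = -0.81·√11 / √(1 − 0.6561)
  = -0.81·3.316625 / 0.586430
  = -2.686466 / 0.586430 = -4.581

-4.581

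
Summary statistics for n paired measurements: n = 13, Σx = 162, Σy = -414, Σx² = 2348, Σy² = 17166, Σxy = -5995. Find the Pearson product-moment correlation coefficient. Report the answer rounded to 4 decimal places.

-0.7301

S_xy = nΣxy − ΣxΣy = 13·(-5995) − 162·(-414) = -77935 − (-67068) = -10867
S_xx = nΣx² − (Σx)² = 13·2348 − 162² = 30524 − 26244 = 4280
S_yy = nΣy² − (Σy)² = 13·17166 − (-414)² = 223158 − 171396 = 51762
r = S_xy / √(S_xx·S_yy) = -10867 / √(4280·51762) = -10867 / √221541360 = -10867 / 14884.2655 = -0.7301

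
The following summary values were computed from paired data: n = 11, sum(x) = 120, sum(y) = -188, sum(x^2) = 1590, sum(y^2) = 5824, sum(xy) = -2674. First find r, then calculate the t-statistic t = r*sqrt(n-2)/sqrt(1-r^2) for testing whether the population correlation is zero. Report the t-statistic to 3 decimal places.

-3.182

S_xy = nΣxy − ΣxΣy = 11·(-2674) − 120·(-188) = -29414 − (-22560) = -6854
S_xx = nΣx² − (Σx)² = 11·1590 − 120² = 17490 − 14400 = 3090
S_yy = nΣy² − (Σy)² = 11·5824 − (-188)² = 64064 − 35344 = 28720
r = S_xy / √(S_xx·S_yy) = -6854 / √(3090·28720) = -6854 / √88744800 = -6854 / 9420.4458 = -0.7276
t = r·√(n−2)/√(1−r²) = -0.7276·√9 / √(1−0.529402) = -2.182800 / 0.686001 = -3.182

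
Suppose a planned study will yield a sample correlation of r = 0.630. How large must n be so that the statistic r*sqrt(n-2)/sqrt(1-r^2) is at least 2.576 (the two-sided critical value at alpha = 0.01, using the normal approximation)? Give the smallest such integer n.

13

r√(n−2)/√(1−r²) ≥ 2.576  ⇔  n−2 ≥ (2.576)²·(1−r²)/r²
(1−r²)/r² = (1−0.396900)/0.396900 = 1.5195
n ≥ 2 + 6.635776·1.5195 = 2 + 10.0831 = 12.0831
⌈12.0831⌉ = 13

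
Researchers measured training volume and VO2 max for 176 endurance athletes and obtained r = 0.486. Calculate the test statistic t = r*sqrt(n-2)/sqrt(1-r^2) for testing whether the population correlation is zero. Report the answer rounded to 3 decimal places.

7.335

1 − r² = 1 − 0.236196 = 0.763804;  √(1−r²) = 0.873959
√(n−2) = √174 = 13.190906
t = r·√(n−2)/√(1−r²) = 0.486 · 13.190906 / 0.873959 = 7.335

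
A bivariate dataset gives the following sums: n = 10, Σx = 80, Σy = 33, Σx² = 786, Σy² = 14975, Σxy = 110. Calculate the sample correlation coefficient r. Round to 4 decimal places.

Numerator: nΣxy − (Σx)(Σy) = 10·110 − (80)(33) = -1540
Denominator: √[(nΣx²−(Σx)²)(nΣy²−(Σy)²)]
  nΣx²−(Σx)² = 10·786 − 6400 = 1460;  nΣy²−(Σy)² = 10·14975 − 1089 = 148661
  √(1460·148661) = √217045060 = 14732.4492
r = -1540 / 14732.4492 = -0.1045

-0.1045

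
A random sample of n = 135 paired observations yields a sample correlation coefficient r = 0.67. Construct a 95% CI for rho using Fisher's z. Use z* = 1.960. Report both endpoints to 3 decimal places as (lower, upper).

z_r = atanh(0.67) = 0.810743;  SE = 1/√(n−3) = 1/√132 = 0.087039
z-limits: 0.810743 ± 1.960·0.087039 = 0.810743 ± 0.170596 = [0.640147, 0.981339]
ρ-limits: (tanh 0.640147, tanh 0.981339) = (0.565, 0.754)

(0.565, 0.754)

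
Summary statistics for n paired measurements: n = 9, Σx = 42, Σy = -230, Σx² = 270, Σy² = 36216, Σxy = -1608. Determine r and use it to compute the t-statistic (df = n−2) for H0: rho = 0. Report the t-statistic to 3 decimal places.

Numerator: nΣxy − (Σx)(Σy) = 9·(-1608) − (42)(-230) = -4812
Denominator: √[(nΣx²−(Σx)²)(nΣy²−(Σy)²)]
  nΣx²−(Σx)² = 9·270 − 1764 = 666;  nΣy²−(Σy)² = 9·36216 − 52900 = 273044
  √(666·273044) = √181847304 = 13485.0771
r = -4812 / 13485.0771 = -0.3568
t = r·√(n−2)/√(1−r²) = -0.3568·√7 / √(1−0.127306) = -0.944004 / 0.934181 = -1.011

-1.011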